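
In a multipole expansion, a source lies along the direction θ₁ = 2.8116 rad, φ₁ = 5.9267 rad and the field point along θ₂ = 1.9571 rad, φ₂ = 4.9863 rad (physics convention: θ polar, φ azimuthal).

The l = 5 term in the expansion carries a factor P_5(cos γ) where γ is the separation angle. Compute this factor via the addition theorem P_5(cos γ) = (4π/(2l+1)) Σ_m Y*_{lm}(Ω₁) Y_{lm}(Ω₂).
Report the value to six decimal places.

Summing Y*_{l m}(θ₁,φ₁)·Y_{l m}(θ₂,φ₂) over m ∈ [−5, 5]; prefactor 4π/(2·5+1) = 1.142397:
  m=-5: (-0.000348, -0.001621) × (0.310145, 0.063270) = (-0.000005, -0.000525)  (running Σ = (-0.000005, -0.000525))
  m=-4: (-0.002210, 0.015148) × (-0.186253, 0.362032) = (-0.005072, -0.003621)  (running Σ = (-0.005078, -0.004146))
  m=-3: (0.039909, -0.072820) × (-0.055894, -0.051973) = (-0.006015, 0.001996)  (running Σ = (-0.011093, -0.002150))
  m=-2: (-0.214573, 0.185542) × (-0.268533, 0.163835) = (0.027221, -0.084979)  (running Σ = (0.016128, -0.087129))
  m=-1: (0.514644, -0.191651) × (-0.045276, -0.161141) = (-0.054184, -0.074253)  (running Σ = (-0.038056, -0.161382))
  m=0: (-0.311408, -0.000000) × (-0.279041, 0.000000) = (0.086896, 0.000000)  (running Σ = (0.048840, -0.161382))
  m=1: (-0.514644, -0.191651) × (0.045276, -0.161141) = (-0.054184, 0.074253)  (running Σ = (-0.005345, -0.087129))
  m=2: (-0.214573, -0.185542) × (-0.268533, -0.163835) = (0.027221, 0.084979)  (running Σ = (0.021877, -0.002150))
  m=3: (-0.039909, -0.072820) × (0.055894, -0.051973) = (-0.006015, -0.001996)  (running Σ = (0.015861, -0.004146))
  m=4: (-0.002210, -0.015148) × (-0.186253, -0.362032) = (-0.005072, 0.003621)  (running Σ = (0.010789, -0.000525))
  m=5: (0.000348, -0.001621) × (-0.310145, 0.063270) = (-0.000005, 0.000525)  (running Σ = (0.010784, -0.000000))
Accumulated sum (0.010784, -0.000000); after 4π/(2l+1) scaling, (0.012319, -0.000000) ⇒ P_5 = 0.012319

0.012319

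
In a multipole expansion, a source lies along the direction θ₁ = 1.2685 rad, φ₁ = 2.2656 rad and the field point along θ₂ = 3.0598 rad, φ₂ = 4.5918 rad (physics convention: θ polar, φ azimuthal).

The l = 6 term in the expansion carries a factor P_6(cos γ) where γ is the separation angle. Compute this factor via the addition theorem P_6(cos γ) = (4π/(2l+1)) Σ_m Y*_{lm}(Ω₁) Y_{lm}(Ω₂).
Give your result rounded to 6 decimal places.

Addition theorem: P_6(cos γ) = (4π/13) Σ_m Y*_{lm}(Ω₁) Y_{lm}(Ω₂), m = −6…6:
  m=-6: Y*=0.18913 + 0.31298j  Y=-0.00000 - 0.00000j  product 0.00000 - 0.00000j
  m=-5: Y*=0.12892 - 0.37342j  Y=0.00000 - 0.00001j  product -0.00000 - 0.00000j
  m=-4: Y*=0.00694 - 0.00263j  Y=0.00014 + 0.00007j  product 0.00000 + 0.00000j
  m=-3: Y*=-0.29759 - 0.16787j  Y=-0.00099 + 0.00262j  product 0.00074 - 0.00061j
  m=-2: Y*=0.01798 + 0.09815j  Y=-0.03310 - 0.00814j  product 0.00020 - 0.00340j
  m=-1: Y*=-0.19493 + 0.23388j  Y=0.03132 - 0.25847j  product 0.05435 + 0.05771j
  m=+0: Y*=0.12668 + 0.00000j  Y=0.94689 + 0.00000j  product 0.11995 + 0.00000j
  m=+1: Y*=0.19493 + 0.23388j  Y=-0.03132 - 0.25847j  product 0.05435 - 0.05771j
  m=+2: Y*=0.01798 - 0.09815j  Y=-0.03310 + 0.00814j  product 0.00020 + 0.00340j
  m=+3: Y*=0.29759 - 0.16787j  Y=0.00099 + 0.00262j  product 0.00074 + 0.00061j
  m=+4: Y*=0.00694 + 0.00263j  Y=0.00014 - 0.00007j  product 0.00000 - 0.00000j
  m=+5: Y*=-0.12892 - 0.37342j  Y=-0.00000 - 0.00001j  product -0.00000 + 0.00000j
  m=+6: Y*=0.18913 - 0.31298j  Y=-0.00000 + 0.00000j  product 0.00000 + 0.00000j
Total Σ_m = 0.23052 + 0.00000j. Multiply by 0.966644: 0.22283 + 0.00000j. P_6(cos γ) = 0.222830

0.222830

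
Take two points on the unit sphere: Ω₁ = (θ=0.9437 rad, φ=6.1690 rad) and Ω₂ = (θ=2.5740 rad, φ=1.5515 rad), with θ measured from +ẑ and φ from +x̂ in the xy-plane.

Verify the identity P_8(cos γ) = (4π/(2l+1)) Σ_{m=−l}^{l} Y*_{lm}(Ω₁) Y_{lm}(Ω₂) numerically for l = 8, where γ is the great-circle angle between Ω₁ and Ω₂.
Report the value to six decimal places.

Summing Y*_{l m}(θ₁,φ₁)·Y_{l m}(θ₂,φ₂) over m ∈ [−8, 8]; prefactor 4π/(2·8+1) = 0.739198:
  term(m=-8) = (0.000249, -0.000236)   from Y*(Ω₁)=(0.058203, -0.075411), Y(Ω₂)=(0.003554, 0.000553)
  term(m=-7) = (-0.003841, -0.004906)   from Y*(Ω₁)=(0.192522, -0.197949), Y(Ω₂)=(0.003038, -0.022357)
  term(m=-6) = (-0.032690, 0.020922)   from Y*(Ω₁)=(0.342192, -0.279623), Y(Ω₂)=(-0.087240, -0.010146)
  term(m=-5) = (0.038770, 0.075491)   from Y*(Ω₁)=(0.302567, -0.194332), Y(Ω₂)=(-0.022734, 0.234901)
  term(m=-4) = (-0.014433, 0.005757)   from Y*(Ω₁)=(-0.032107, 0.015777), Y(Ω₂)=(0.433079, 0.033494)
  term(m=-3) = (0.049135, 0.167919)   from Y*(Ω₁)=(-0.340538, 0.121441), Y(Ω₂)=(0.027998, -0.483115)
  term(m=-2) = (0.022917, -0.004402)   from Y*(Ω₁)=(-0.155254, 0.036085), Y(Ω₂)=(-0.146297, -0.005649)
  term(m=-1) = (-0.010094, -0.106056)   from Y*(Ω₁)=(0.293912, -0.033707), Y(Ω₂)=(0.006948, -0.360045)
  term(m=+0) = (-0.057632, 0.000000)   from Y*(Ω₁)=(0.207695, -0.000000), Y(Ω₂)=(-0.277486, 0.000000)
  term(m=+1) = (-0.010094, 0.106056)   from Y*(Ω₁)=(-0.293912, -0.033707), Y(Ω₂)=(-0.006948, -0.360045)
  term(m=+2) = (0.022917, 0.004402)   from Y*(Ω₁)=(-0.155254, -0.036085), Y(Ω₂)=(-0.146297, 0.005649)
  term(m=+3) = (0.049135, -0.167919)   from Y*(Ω₁)=(0.340538, 0.121441), Y(Ω₂)=(-0.027998, -0.483115)
  term(m=+4) = (-0.014433, -0.005757)   from Y*(Ω₁)=(-0.032107, -0.015777), Y(Ω₂)=(0.433079, -0.033494)
  term(m=+5) = (0.038770, -0.075491)   from Y*(Ω₁)=(-0.302567, -0.194332), Y(Ω₂)=(0.022734, 0.234901)
  term(m=+6) = (-0.032690, -0.020922)   from Y*(Ω₁)=(0.342192, 0.279623), Y(Ω₂)=(-0.087240, 0.010146)
  term(m=+7) = (-0.003841, 0.004906)   from Y*(Ω₁)=(-0.192522, -0.197949), Y(Ω₂)=(-0.003038, -0.022357)
  term(m=+8) = (0.000249, 0.000236)   from Y*(Ω₁)=(0.058203, 0.075411), Y(Ω₂)=(0.003554, -0.000553)
Σ over m = (0.042395, 0.000000); ×(4π/17) → (0.031338, 0.000000). Real part: 0.031338

0.031338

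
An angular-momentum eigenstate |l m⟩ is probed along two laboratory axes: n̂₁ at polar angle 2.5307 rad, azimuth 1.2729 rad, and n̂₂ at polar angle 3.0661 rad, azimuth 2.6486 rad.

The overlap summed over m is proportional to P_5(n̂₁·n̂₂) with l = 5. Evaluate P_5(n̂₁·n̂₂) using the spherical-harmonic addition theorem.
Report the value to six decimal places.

Expand P_5 via completeness: Σ_{m} conj(Y_{5,m}) at Ω₁ times Y_{5,m} at Ω₂ —
  m=-5: +0.028724+0.002341i × +0.000001-0.000001i = +0.000000-0.000000i  (running Σ = +0.000000-0.000000i)
  m=-4: -0.048178+0.120900i × +0.000018-0.000044i = +0.000004+0.000004i  (running Σ = +0.000004+0.000004i)
  m=-3: -0.256399-0.206116i × -0.000108-0.001175i = -0.000214+0.000324i  (running Σ = -0.000210+0.000328i)
  m=-2: +0.382955-0.259635i × -0.010523-0.015894i = -0.008156-0.003355i  (running Σ = -0.008366-0.003027i)
  m=-1: +0.057202+0.186306i × -0.166861-0.089644i = +0.007156-0.036215i  (running Σ = -0.001210-0.039242i)
  m=0: +0.345357-0.000000i × -0.896028+0.000000i = -0.309449+0.000000i  (running Σ = -0.310659-0.039242i)
  m=1: -0.057202+0.186306i × +0.166861-0.089644i = +0.007156+0.036215i  (running Σ = -0.303503-0.003027i)
  m=2: +0.382955+0.259635i × -0.010523+0.015894i = -0.008156+0.003355i  (running Σ = -0.311659+0.000328i)
  m=3: +0.256399-0.206116i × +0.000108-0.001175i = -0.000214-0.000324i  (running Σ = -0.311874+0.000004i)
  m=4: -0.048178-0.120900i × +0.000018+0.000044i = +0.000004-0.000004i  (running Σ = -0.311869-0.000000i)
  m=5: -0.028724+0.002341i × -0.000001-0.000001i = +0.000000+0.000000i  (running Σ = -0.311869-0.000000i)
Accumulated sum -0.311869-0.000000i; after 4π/(2l+1) scaling, -0.356279-0.000000i ⇒ P_5 = -0.356279

-0.356279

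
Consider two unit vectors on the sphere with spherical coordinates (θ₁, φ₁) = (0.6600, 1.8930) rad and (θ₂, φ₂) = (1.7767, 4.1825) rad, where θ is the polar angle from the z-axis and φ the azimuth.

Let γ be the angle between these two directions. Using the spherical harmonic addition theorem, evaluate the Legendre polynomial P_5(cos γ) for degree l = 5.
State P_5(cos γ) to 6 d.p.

Summing Y*_{l m}(θ₁,φ₁)·Y_{l m}(θ₂,φ₂) over m ∈ [−5, 5]; prefactor 4π/(2·5+1) = 1.142397:
  m=-5: -0.040180-0.001617i × -0.197107-0.367634i = +0.007325+0.015090i  (running Σ = +0.007325+0.015090i)
  m=-4: +0.045592+0.157376i × +0.143716-0.235061i = +0.043545+0.011901i  (running Σ = +0.050870+0.026991i)
  m=-3: +0.302940-0.209119i × -0.202374-0.003819i = -0.062106+0.041163i  (running Σ = -0.011235+0.068154i)
  m=-2: -0.350964-0.263720i × -0.142015-0.253283i = -0.016954+0.126345i  (running Σ = -0.028189+0.194499i)
  m=-1: -0.027482+0.082323i × -0.071544+0.122137i = -0.008088-0.009246i  (running Σ = -0.036278+0.185253i)
  m=0: -0.383284-0.000000i × -0.291329+0.000000i = +0.111662+0.000000i  (running Σ = +0.075384+0.185253i)
  m=1: +0.027482+0.082323i × +0.071544+0.122137i = -0.008088+0.009246i  (running Σ = +0.067296+0.194499i)
  m=2: -0.350964+0.263720i × -0.142015+0.253283i = -0.016954-0.126345i  (running Σ = +0.050342+0.068154i)
  m=3: -0.302940-0.209119i × +0.202374-0.003819i = -0.062106-0.041163i  (running Σ = -0.011764+0.026991i)
  m=4: +0.045592-0.157376i × +0.143716+0.235061i = +0.043545-0.011901i  (running Σ = +0.031782+0.015090i)
  m=5: +0.040180-0.001617i × +0.197107-0.367634i = +0.007325-0.015090i  (running Σ = +0.039107-0.000000i)
Total Σ_m = +0.039107-0.000000i. Multiply by 1.142397: +0.044676-0.000000i. P_5(cos γ) = 0.044676

0.044676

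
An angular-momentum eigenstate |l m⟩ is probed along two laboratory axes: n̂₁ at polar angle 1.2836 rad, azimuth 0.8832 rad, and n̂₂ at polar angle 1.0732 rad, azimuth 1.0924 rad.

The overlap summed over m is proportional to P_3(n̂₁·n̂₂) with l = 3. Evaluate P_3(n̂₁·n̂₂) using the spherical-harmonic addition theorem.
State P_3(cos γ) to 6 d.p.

0.769533

Term-by-term m-sum for l=3 (normalisation 4π/7 = 1.795196):
  [-3]  conj(Y_{3,-3})(Ω₁) = (-0.324378, 0.173851) ; Y_{3,-3}(Ω₂) = (-0.280500, 0.038273) ; Δ = (0.084334, -0.061180)
  [-2]  conj(Y_{3,-2})(Ω₁) = (-0.051751, 0.261186) ; Y_{3,-2}(Ω₂) = (-0.217017, -0.307872) ; Δ = (0.091643, -0.040749)
  [-1]  conj(Y_{3,-1})(Ω₁) = (-0.117794, -0.143424) ; Y_{3,-1}(Ω₂) = (0.018191, -0.035080) ; Δ = (-0.007174, 0.001523)
  [+0]  conj(Y_{3,0})(Ω₁) = (-0.274714, -0.000000) ; Y_{3,0}(Ω₂) = (-0.331460, 0.000000) ; Δ = (0.091057, 0.000000)
  [+1]  conj(Y_{3,1})(Ω₁) = (0.117794, -0.143424) ; Y_{3,1}(Ω₂) = (-0.018191, -0.035080) ; Δ = (-0.007174, -0.001523)
  [+2]  conj(Y_{3,2})(Ω₁) = (-0.051751, -0.261186) ; Y_{3,2}(Ω₂) = (-0.217017, 0.307872) ; Δ = (0.091643, 0.040749)
  [+3]  conj(Y_{3,3})(Ω₁) = (0.324378, 0.173851) ; Y_{3,3}(Ω₂) = (0.280500, 0.038273) ; Δ = (0.084334, 0.061180)
Total Σ_m = (0.428662, 0.000000). Multiply by 1.795196: (0.769533, 0.000000). P_3(cos γ) = 0.769533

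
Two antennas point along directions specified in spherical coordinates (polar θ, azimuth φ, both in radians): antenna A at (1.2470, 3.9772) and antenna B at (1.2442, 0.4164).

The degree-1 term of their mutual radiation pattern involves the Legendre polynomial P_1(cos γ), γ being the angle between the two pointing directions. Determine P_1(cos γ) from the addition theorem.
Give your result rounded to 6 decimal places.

-0.718097

Term-by-term m-sum for l=1 (normalisation 4π/3 = 4.188790):
  m=-1: Y*=-0.219690-0.242938i  Y=+0.299270-0.132355i  product -0.097901-0.043627i
  m=+0: Y*=+0.155458-0.000000i  Y=+0.156754+0.000000i  product +0.024369+0.000000i
  m=+1: Y*=+0.219690-0.242938i  Y=-0.299270-0.132355i  product -0.097901+0.043627i
Total Σ_m = -0.171433+0.000000i. Multiply by 4.188790: -0.718097+0.000000i. P_1(cos γ) = -0.718097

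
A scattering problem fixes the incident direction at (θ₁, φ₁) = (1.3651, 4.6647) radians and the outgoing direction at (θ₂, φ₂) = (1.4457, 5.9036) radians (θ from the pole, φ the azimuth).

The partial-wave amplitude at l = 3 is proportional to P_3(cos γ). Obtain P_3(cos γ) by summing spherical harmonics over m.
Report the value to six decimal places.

-0.412970

Summing Y*_{l m}(θ₁,φ₁)·Y_{l m}(θ₂,φ₂) over m ∈ [−3, 3]; prefactor 4π/(2·3+1) = 1.795196:
  m=-3: 0.05580 + 0.38739j × 0.17064 + 0.37007j = -0.13384 + 0.08676j  (running Σ = -0.13384 + 0.08676j)
  m=-2: -0.19912 + 0.01905j × 0.09106 + 0.08640j = -0.01978 - 0.01547j  (running Σ = -0.15362 + 0.07129j)
  m=-1: 0.01194 + 0.25009j × -0.27465 - 0.10957j = 0.02412 - 0.06999j  (running Σ = -0.12950 + 0.00129j)
  m=0: -0.21276 + 0.00000j × -0.13606 + 0.00000j = 0.02895 + 0.00000j  (running Σ = -0.10055 + 0.00129j)
  m=1: -0.01194 + 0.25009j × 0.27465 - 0.10957j = 0.02412 + 0.06999j  (running Σ = -0.07642 + 0.07129j)
  m=2: -0.19912 - 0.01905j × 0.09106 - 0.08640j = -0.01978 + 0.01547j  (running Σ = -0.09620 + 0.08676j)
  m=3: -0.05580 + 0.38739j × -0.17064 + 0.37007j = -0.13384 - 0.08676j  (running Σ = -0.23004 + 0.00000j)
Σ over m = -0.23004 + 0.00000j; ×(4π/7) → -0.41297 + 0.00000j. Real part: -0.412970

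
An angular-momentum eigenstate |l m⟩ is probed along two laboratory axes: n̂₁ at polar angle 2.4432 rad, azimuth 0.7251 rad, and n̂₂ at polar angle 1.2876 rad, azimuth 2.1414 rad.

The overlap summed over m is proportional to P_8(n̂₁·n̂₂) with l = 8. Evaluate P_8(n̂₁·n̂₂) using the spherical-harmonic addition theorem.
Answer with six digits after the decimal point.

0.144627

Expand P_8 via completeness: Σ_{m} conj(Y_{8,m}) at Ω₁ times Y_{8,m} at Ω₂ —
  term(m=-8) = 0.00184 + 0.00530j   from Y*(Ω₁)=0.01334 - 0.00699j, Y(Ω₂)=-0.05474 + 0.36830j
  term(m=-7) = 0.02745 - 0.01462j   from Y*(Ω₁)=-0.02550 + 0.06706j, Y(Ω₂)=-0.32638 - 0.28520j
  term(m=-6) = -0.00629 - 0.00838j   from Y*(Ω₁)=-0.07342 - 0.19401j, Y(Ω₂)=0.04850 - 0.01405j
  term(m=-5) = 0.09393 - 0.09639j   from Y*(Ω₁)=0.35131 + 0.18465j, Y(Ω₂)=0.09651 - 0.32509j
  term(m=-4) = -0.06968 - 0.04953j   from Y*(Ω₁)=-0.45555 + 0.11206j, Y(Ω₂)=0.11901 + 0.13801j
  term(m=-3) = 0.02422 - 0.04846j   from Y*(Ω₁)=0.11801 - 0.17085j, Y(Ω₂)=0.25833 - 0.03667j
  term(m=-2) = 0.05794 + 0.01850j   from Y*(Ω₁)=-0.03184 - 0.26271j, Y(Ω₂)=-0.09572 + 0.20895j
  term(m=-1) = -0.01200 + 0.07707j   from Y*(Ω₁)=0.26369 + 0.23366j, Y(Ω₂)=0.11958 + 0.18631j
  term(m=+0) = -0.03918 + 0.00000j   from Y*(Ω₁)=0.16202 + 0.00000j, Y(Ω₂)=-0.24180 + 0.00000j
  term(m=+1) = -0.01200 - 0.07707j   from Y*(Ω₁)=-0.26369 + 0.23366j, Y(Ω₂)=-0.11958 + 0.18631j
  term(m=+2) = 0.05794 - 0.01850j   from Y*(Ω₁)=-0.03184 + 0.26271j, Y(Ω₂)=-0.09572 - 0.20895j
  term(m=+3) = 0.02422 + 0.04846j   from Y*(Ω₁)=-0.11801 - 0.17085j, Y(Ω₂)=-0.25833 - 0.03667j
  term(m=+4) = -0.06968 + 0.04953j   from Y*(Ω₁)=-0.45555 - 0.11206j, Y(Ω₂)=0.11901 - 0.13801j
  term(m=+5) = 0.09393 + 0.09639j   from Y*(Ω₁)=-0.35131 + 0.18465j, Y(Ω₂)=-0.09651 - 0.32509j
  term(m=+6) = -0.00629 + 0.00838j   from Y*(Ω₁)=-0.07342 + 0.19401j, Y(Ω₂)=0.04850 + 0.01405j
  term(m=+7) = 0.02745 + 0.01462j   from Y*(Ω₁)=0.02550 + 0.06706j, Y(Ω₂)=0.32638 - 0.28520j
  term(m=+8) = 0.00184 - 0.00530j   from Y*(Ω₁)=0.01334 + 0.00699j, Y(Ω₂)=-0.05474 - 0.36830j
Σ over m = 0.19565 + 0.00000j; ×(4π/17) → 0.14463 + 0.00000j. Real part: 0.144627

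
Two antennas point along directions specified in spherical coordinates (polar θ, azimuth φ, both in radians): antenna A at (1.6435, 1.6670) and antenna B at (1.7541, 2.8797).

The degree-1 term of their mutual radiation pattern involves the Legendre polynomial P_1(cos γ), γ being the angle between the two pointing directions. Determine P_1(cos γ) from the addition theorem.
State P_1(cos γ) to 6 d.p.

0.356950

Term-by-term m-sum for l=1 (normalisation 4π/3 = 4.188790):
  m=-1: (-0.033099, 0.342988) × (-0.328123, -0.087953) = (0.041027, -0.109631)  (running Σ = (0.041027, -0.109631))
  m=0: (-0.035492, -0.000000) × (-0.089062, 0.000000) = (0.003161, 0.000000)  (running Σ = (0.044188, -0.109631))
  m=1: (0.033099, 0.342988) × (0.328123, -0.087953) = (0.041027, 0.109631)  (running Σ = (0.085216, 0.000000))
Σ over m = (0.085216, 0.000000); ×(4π/3) → (0.356950, 0.000000). Real part: 0.356950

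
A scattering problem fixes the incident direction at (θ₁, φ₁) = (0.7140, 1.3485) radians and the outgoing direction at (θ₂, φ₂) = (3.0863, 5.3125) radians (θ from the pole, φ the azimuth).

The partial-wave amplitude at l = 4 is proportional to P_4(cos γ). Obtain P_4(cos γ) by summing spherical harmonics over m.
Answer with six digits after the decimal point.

-0.288999

Summing Y*_{l m}(θ₁,φ₁)·Y_{l m}(θ₂,φ₂) over m ∈ [−4, 4]; prefactor 4π/(2·4+1) = 1.396263:
  m=-4: (0.051276, -0.063200) × (-0.000003, -0.000003) = (-0.000000, 0.000000)  (running Σ = (-0.000000, 0.000000))
  m=-3: (-0.164319, -0.208738) × (0.000205, -0.000048) = (-0.000044, -0.000035)  (running Σ = (-0.000044, -0.000035))
  m=-2: (-0.388289, 0.184982) × (-0.002212, 0.005694) = (-0.000194, -0.002620)  (running Σ = (-0.000238, -0.002655))
  m=-1: (0.051521, 0.227939) × (-0.058654, -0.085714) = (0.016516, -0.017786)  (running Σ = (0.016277, -0.020441))
  m=0: (-0.287421, -0.000000) × (0.833395, 0.000000) = (-0.239535, -0.000000)  (running Σ = (-0.223258, -0.020441))
  m=1: (-0.051521, 0.227939) × (0.058654, -0.085714) = (0.016516, 0.017786)  (running Σ = (-0.206742, -0.002655))
  m=2: (-0.388289, -0.184982) × (-0.002212, -0.005694) = (-0.000194, 0.002620)  (running Σ = (-0.206936, -0.000035))
  m=3: (0.164319, -0.208738) × (-0.000205, -0.000048) = (-0.000044, 0.000035)  (running Σ = (-0.206980, 0.000000))
  m=4: (0.051276, 0.063200) × (-0.000003, 0.000003) = (-0.000000, -0.000000)  (running Σ = (-0.206980, -0.000000))
Total Σ_m = (-0.206980, -0.000000). Multiply by 1.396263: (-0.288999, -0.000000). P_4(cos γ) = -0.288999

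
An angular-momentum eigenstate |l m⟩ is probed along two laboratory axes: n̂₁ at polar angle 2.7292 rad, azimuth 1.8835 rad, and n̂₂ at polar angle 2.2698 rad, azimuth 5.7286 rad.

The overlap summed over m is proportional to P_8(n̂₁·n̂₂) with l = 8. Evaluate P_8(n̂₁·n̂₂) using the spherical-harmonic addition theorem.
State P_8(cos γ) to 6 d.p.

Summing Y*_{l m}(θ₁,φ₁)·Y_{l m}(θ₂,φ₂) over m ∈ [−8, 8]; prefactor 4π/(2·8+1) = 0.739198:
  m=-8: Y*=-0.000275+0.000205i  Y=-0.016542-0.058470i  product +0.000017+0.000013i
  m=-7: Y*=-0.002558-0.001819i  Y=+0.150810+0.137843i  product -0.000135-0.000627i
  m=-6: Y*=+0.005439-0.017249i  Y=-0.387807-0.072943i  product -0.003367+0.006293i
  m=-5: Y*=+0.073896-0.000538i  Y=+0.411849-0.159109i  product +0.030348-0.011979i
  m=-4: Y*=+0.068569+0.206927i  Y=-0.096533+0.127632i  product -0.033030-0.011224i
  m=-3: Y*=-0.359543+0.263630i  Y=-0.025258+0.270925i  product -0.062343-0.104068i
  m=-2: Y*=-0.441695-0.318950i  Y=-0.143199-0.287851i  product -0.028560+0.172816i
  m=-1: Y*=+0.049984-0.154599i  Y=-0.114772-0.071093i  product -0.016728+0.014190i
  m=+0: Y*=-0.449655-0.000000i  Y=+0.343755+0.000000i  product -0.154571-0.000000i
  m=+1: Y*=-0.049984-0.154599i  Y=+0.114772-0.071093i  product -0.016728-0.014190i
  m=+2: Y*=-0.441695+0.318950i  Y=-0.143199+0.287851i  product -0.028560-0.172816i
  m=+3: Y*=+0.359543+0.263630i  Y=+0.025258+0.270925i  product -0.062343+0.104068i
  m=+4: Y*=+0.068569-0.206927i  Y=-0.096533-0.127632i  product -0.033030+0.011224i
  m=+5: Y*=-0.073896-0.000538i  Y=-0.411849-0.159109i  product +0.030348+0.011979i
  m=+6: Y*=+0.005439+0.017249i  Y=-0.387807+0.072943i  product -0.003367-0.006293i
  m=+7: Y*=+0.002558-0.001819i  Y=-0.150810+0.137843i  product -0.000135+0.000627i
  m=+8: Y*=-0.000275-0.000205i  Y=-0.016542+0.058470i  product +0.000017-0.000013i
Σ over m = -0.382166-0.000000i; ×(4π/17) → -0.282496-0.000000i. Real part: -0.282496

-0.282496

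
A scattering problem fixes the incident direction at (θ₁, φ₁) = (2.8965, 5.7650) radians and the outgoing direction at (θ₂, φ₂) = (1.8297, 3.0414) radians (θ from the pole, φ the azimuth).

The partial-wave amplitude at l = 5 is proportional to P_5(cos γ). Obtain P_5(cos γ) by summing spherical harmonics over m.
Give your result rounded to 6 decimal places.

Summing Y*_{l m}(θ₁,φ₁)·Y_{l m}(θ₂,φ₂) over m ∈ [−5, 5]; prefactor 4π/(2·5+1) = 1.142397:
  term(m=-5) = (0.000076, 0.000133)   from Y*(Ω₁)=(-0.000333, -0.000204), Y(Ω₂)=(-0.343633, -0.188158)
  term(m=-4) = (-0.000164, -0.001611)   from Y*(Ω₁)=(0.002375, 0.004327), Y(Ω₂)=(-0.302120, -0.128009)
  term(m=-3) = (0.001474, -0.004496)   from Y*(Ω₁)=(0.000600, -0.036914), Y(Ω₂)=(0.122402, 0.037941)
  term(m=-2) = (-0.038546, 0.042657)   from Y*(Ω₁)=(-0.089902, 0.151893), Y(Ω₂)=(0.319210, 0.064835)
  term(m=-1) = (-0.024378, 0.010828)   from Y*(Ω₁)=(0.433717, -0.247286), Y(Ω₂)=(-0.053161, -0.005344)
  term(m=+0) = (0.178586, 0.000000)   from Y*(Ω₁)=(-0.558344, -0.000000), Y(Ω₂)=(-0.319850, 0.000000)
  term(m=+1) = (-0.024378, -0.010828)   from Y*(Ω₁)=(-0.433717, -0.247286), Y(Ω₂)=(0.053161, -0.005344)
  term(m=+2) = (-0.038546, -0.042657)   from Y*(Ω₁)=(-0.089902, -0.151893), Y(Ω₂)=(0.319210, -0.064835)
  term(m=+3) = (0.001474, 0.004496)   from Y*(Ω₁)=(-0.000600, -0.036914), Y(Ω₂)=(-0.122402, 0.037941)
  term(m=+4) = (-0.000164, 0.001611)   from Y*(Ω₁)=(0.002375, -0.004327), Y(Ω₂)=(-0.302120, 0.128009)
  term(m=+5) = (0.000076, -0.000133)   from Y*(Ω₁)=(0.000333, -0.000204), Y(Ω₂)=(0.343633, -0.188158)
Σ over m = (0.055511, -0.000000); ×(4π/11) → (0.063415, -0.000000). Real part: 0.063415

0.063415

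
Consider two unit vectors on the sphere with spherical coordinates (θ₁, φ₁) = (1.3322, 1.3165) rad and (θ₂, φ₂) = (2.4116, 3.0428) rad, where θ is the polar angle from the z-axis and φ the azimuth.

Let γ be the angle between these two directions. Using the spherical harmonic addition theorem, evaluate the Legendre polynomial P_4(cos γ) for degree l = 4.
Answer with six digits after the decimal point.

0.113924

Expand P_4 via completeness: Σ_{m} conj(Y_{4,m}) at Ω₁ times Y_{4,m} at Ω₂ —
  m=-4: Y*=0.20740 - 0.33555j  Y=0.08077 + 0.03369j  product 0.02806 - 0.02012j
  m=-3: Y*=-0.18753 - 0.19617j  Y=0.26455 + 0.08079j  product -0.03376 - 0.06705j
  m=-2: Y*=0.16800 - 0.09366j  Y=0.42114 + 0.08431j  product 0.07865 - 0.02528j
  m=-1: Y*=-0.07131 - 0.27433j  Y=0.20752 + 0.02057j  product -0.00915 - 0.05840j
  m=+0: Y*=0.15165 + 0.00000j  Y=-0.30324 + 0.00000j  product -0.04598 + 0.00000j
  m=+1: Y*=0.07131 - 0.27433j  Y=-0.20752 + 0.02057j  product -0.00915 + 0.05840j
  m=+2: Y*=0.16800 + 0.09366j  Y=0.42114 - 0.08431j  product 0.07865 + 0.02528j
  m=+3: Y*=0.18753 - 0.19617j  Y=-0.26455 + 0.08079j  product -0.03376 + 0.06705j
  m=+4: Y*=0.20740 + 0.33555j  Y=0.08077 - 0.03369j  product 0.02806 + 0.02012j
Accumulated sum 0.08159 + 0.00000j; after 4π/(2l+1) scaling, 0.11392 + 0.00000j ⇒ P_4 = 0.113924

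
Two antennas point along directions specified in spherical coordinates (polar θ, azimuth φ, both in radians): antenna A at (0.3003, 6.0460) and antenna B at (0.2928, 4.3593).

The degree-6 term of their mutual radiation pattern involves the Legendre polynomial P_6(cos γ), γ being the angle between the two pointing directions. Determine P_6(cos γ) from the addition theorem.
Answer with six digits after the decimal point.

Term-by-term m-sum for l=6 (normalisation 4π/13 = 0.966644):
  [-6]  conj(Y_{6,-6})(Ω₁) = (0.000048, -0.000320) ; Y_{6,-6}(Ω₂) = (0.000145, -0.000238) ; Δ = (-0.000000, -0.000000)
  [-5]  conj(Y_{6,-5})(Ω₁) = (0.001359, -0.003356) ; Y_{6,-5}(Ω₂) = (-0.003149, -0.000621) ; Δ = (-0.000006, 0.000010)
  [-4]  conj(Y_{6,-4})(Ω₁) = (0.014386, -0.020063) ; Y_{6,-4}(Ω₂) = (0.003549, 0.022211) ; Δ = (0.000497, 0.000248)
  [-3]  conj(Y_{6,-3})(Ω₁) = (0.085841, -0.074015) ; Y_{6,-3}(Ω₂) = (0.092633, -0.052001) ; Δ = (0.004103, -0.011320)
  [-2]  conj(Y_{6,-2})(Ω₁) = (0.305558, -0.156897) ; Y_{6,-2}(Ω₂) = (-0.252486, -0.215346) ; Δ = (-0.110936, -0.026187)
  [-1]  conj(Y_{6,-1})(Ω₁) = (0.577371, -0.139571) ; Y_{6,-1}(Ω₂) = (-0.205895, 0.558687) ; Δ = (-0.040901, 0.351307)
  [+0]  conj(Y_{6,0})(Ω₁) = (0.256764, -0.000000) ; Y_{6,0}(Ω₂) = (0.285675, 0.000000) ; Δ = (0.073351, 0.000000)
  [+1]  conj(Y_{6,1})(Ω₁) = (-0.577371, -0.139571) ; Y_{6,1}(Ω₂) = (0.205895, 0.558687) ; Δ = (-0.040901, -0.351307)
  [+2]  conj(Y_{6,2})(Ω₁) = (0.305558, 0.156897) ; Y_{6,2}(Ω₂) = (-0.252486, 0.215346) ; Δ = (-0.110936, 0.026187)
  [+3]  conj(Y_{6,3})(Ω₁) = (-0.085841, -0.074015) ; Y_{6,3}(Ω₂) = (-0.092633, -0.052001) ; Δ = (0.004103, 0.011320)
  [+4]  conj(Y_{6,4})(Ω₁) = (0.014386, 0.020063) ; Y_{6,4}(Ω₂) = (0.003549, -0.022211) ; Δ = (0.000497, -0.000248)
  [+5]  conj(Y_{6,5})(Ω₁) = (-0.001359, -0.003356) ; Y_{6,5}(Ω₂) = (0.003149, -0.000621) ; Δ = (-0.000006, -0.000010)
  [+6]  conj(Y_{6,6})(Ω₁) = (0.000048, 0.000320) ; Y_{6,6}(Ω₂) = (0.000145, 0.000238) ; Δ = (-0.000000, 0.000000)
Σ over m = (-0.221137, 0.000000); ×(4π/13) → (-0.213761, 0.000000). Real part: -0.213761

-0.213761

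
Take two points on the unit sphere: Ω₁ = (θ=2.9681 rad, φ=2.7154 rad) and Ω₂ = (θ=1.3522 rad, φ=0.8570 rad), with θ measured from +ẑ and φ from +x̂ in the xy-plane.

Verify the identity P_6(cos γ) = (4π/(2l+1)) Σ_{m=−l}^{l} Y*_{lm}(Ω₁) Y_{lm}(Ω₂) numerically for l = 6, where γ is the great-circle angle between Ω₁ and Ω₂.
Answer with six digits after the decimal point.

Summing Y*_{l m}(θ₁,φ₁)·Y_{l m}(θ₂,φ₂) over m ∈ [−6, 6]; prefactor 4π/(2·6+1) = 0.966644:
  m=-6: -0.000011-0.000007i × +0.174139+0.380091i = +0.000001-0.000005i  (running Σ = +0.000001-0.000005i)
  m=-5: -0.000134-0.000214i × -0.133356+0.292791i = +0.000081-0.000011i  (running Σ = +0.000081-0.000016i)
  m=-4: -0.000409-0.003037i × +0.150027-0.044184i = -0.000196-0.000438i  (running Σ = -0.000114-0.000454i)
  m=-3: +0.007295-0.024248i × +0.274574+0.176223i = +0.006276-0.005372i  (running Σ = +0.006162-0.005826i)
  m=-2: +0.093258-0.106670i × -0.010032-0.069575i = -0.008357-0.005418i  (running Σ = -0.002195-0.011244i)
  m=-1: +0.443709-0.201453i × +0.209109-0.241423i = +0.044148-0.149247i  (running Σ = +0.041953-0.160492i)
  m=0: +0.719815-0.000000i × -0.046704+0.000000i = -0.033618+0.000000i  (running Σ = +0.008335-0.160492i)
  m=1: -0.443709-0.201453i × -0.209109-0.241423i = +0.044148+0.149247i  (running Σ = +0.052483-0.011244i)
  m=2: +0.093258+0.106670i × -0.010032+0.069575i = -0.008357+0.005418i  (running Σ = +0.044126-0.005826i)
  m=3: -0.007295-0.024248i × -0.274574+0.176223i = +0.006276+0.005372i  (running Σ = +0.050402-0.000454i)
  m=4: -0.000409+0.003037i × +0.150027+0.044184i = -0.000196+0.000438i  (running Σ = +0.050206-0.000016i)
  m=5: +0.000134-0.000214i × +0.133356+0.292791i = +0.000081+0.000011i  (running Σ = +0.050287-0.000005i)
  m=6: -0.000011+0.000007i × +0.174139-0.380091i = +0.000001+0.000005i  (running Σ = +0.050287+0.000000i)
Accumulated sum +0.050287+0.000000i; after 4π/(2l+1) scaling, +0.048610+0.000000i ⇒ P_6 = 0.048610

0.048610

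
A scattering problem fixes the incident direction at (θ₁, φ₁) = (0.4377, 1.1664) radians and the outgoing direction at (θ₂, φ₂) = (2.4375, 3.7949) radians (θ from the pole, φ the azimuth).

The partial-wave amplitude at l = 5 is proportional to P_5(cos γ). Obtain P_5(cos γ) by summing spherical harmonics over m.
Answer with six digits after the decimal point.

Addition theorem: P_5(cos γ) = (4π/11) Σ_m Y*_{lm}(Ω₁) Y_{lm}(Ω₂), m = −5…5:
  term(m=-5) = +0.000281-0.000183i   from Y*(Ω₁)=+0.005714-0.002769i, Y(Ω₂)=+0.052350-0.006575i
  term(m=-4) = +0.003904-0.007470i   from Y*(Ω₁)=-0.002007-0.042859i, Y(Ω₂)=+0.169659+0.099033i
  term(m=-3) = -0.002103-0.066693i   from Y*(Ω₁)=-0.157512-0.058858i, Y(Ω₂)=+0.150547+0.367157i
  term(m=-2) = -0.083937-0.138576i   from Y*(Ω₁)=-0.278159+0.291488i, Y(Ω₂)=-0.104999+0.388159i
  term(m=-1) = +0.004093+0.002306i   from Y*(Ω₁)=+0.194826+0.455216i, Y(Ω₂)=+0.007534-0.005767i
  term(m=+0) = -0.001135-0.000000i   from Y*(Ω₁)=-0.002892-0.000000i, Y(Ω₂)=+0.392554+0.000000i
  term(m=+1) = +0.004093-0.002306i   from Y*(Ω₁)=-0.194826+0.455216i, Y(Ω₂)=-0.007534-0.005767i
  term(m=+2) = -0.083937+0.138576i   from Y*(Ω₁)=-0.278159-0.291488i, Y(Ω₂)=-0.104999-0.388159i
  term(m=+3) = -0.002103+0.066693i   from Y*(Ω₁)=+0.157512-0.058858i, Y(Ω₂)=-0.150547+0.367157i
  term(m=+4) = +0.003904+0.007470i   from Y*(Ω₁)=-0.002007+0.042859i, Y(Ω₂)=+0.169659-0.099033i
  term(m=+5) = +0.000281+0.000183i   from Y*(Ω₁)=-0.005714-0.002769i, Y(Ω₂)=-0.052350-0.006575i
Σ over m = -0.156659-0.000000i; ×(4π/11) → -0.178967-0.000000i. Real part: -0.178967

-0.178967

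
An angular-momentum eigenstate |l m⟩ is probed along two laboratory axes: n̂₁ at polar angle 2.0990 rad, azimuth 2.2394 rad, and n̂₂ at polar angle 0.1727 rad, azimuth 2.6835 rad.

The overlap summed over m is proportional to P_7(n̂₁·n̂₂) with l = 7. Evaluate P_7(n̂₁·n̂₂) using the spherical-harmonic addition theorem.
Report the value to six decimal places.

Summing Y*_{l m}(θ₁,φ₁)·Y_{l m}(θ₂,φ₂) over m ∈ [−7, 7]; prefactor 4π/(2·7+1) = 0.837758:
  m=-7: Y*=-0.179213+0.005766i  Y=+0.000002+0.000000i  product -0.000000-0.000000i
  m=-6: Y*=-0.252424-0.299222i  Y=-0.000044+0.000018i  product +0.000017+0.000009i
  m=-5: Y*=+0.081228-0.397798i  Y=+0.000421-0.000480i  product -0.000157-0.000206i
  m=-4: Y*=+0.055496-0.027993i  Y=-0.001568+0.005856i  product +0.000077+0.000369i
  m=-3: Y*=-0.293375-0.136333i  Y=-0.008071-0.040540i  product -0.003159+0.012994i
  m=-2: Y*=-0.050572-0.212549i  Y=+0.118960+0.154995i  product +0.026928-0.033123i
  m=-1: Y*=-0.149950+0.189815i  Y=-0.511159-0.252040i  product +0.124489-0.059232i
  m=+0: Y*=-0.252269-0.000000i  Y=+0.681327+0.000000i  product -0.171877-0.000000i
  m=+1: Y*=+0.149950+0.189815i  Y=+0.511159-0.252040i  product +0.124489+0.059232i
  m=+2: Y*=-0.050572+0.212549i  Y=+0.118960-0.154995i  product +0.026928+0.033123i
  m=+3: Y*=+0.293375-0.136333i  Y=+0.008071-0.040540i  product -0.003159-0.012994i
  m=+4: Y*=+0.055496+0.027993i  Y=-0.001568-0.005856i  product +0.000077-0.000369i
  m=+5: Y*=-0.081228-0.397798i  Y=-0.000421-0.000480i  product -0.000157+0.000206i
  m=+6: Y*=-0.252424+0.299222i  Y=-0.000044-0.000018i  product +0.000017-0.000009i
  m=+7: Y*=+0.179213+0.005766i  Y=-0.000002+0.000000i  product -0.000000+0.000000i
Total Σ_m = +0.124511-0.000000i. Multiply by 0.837758: +0.104310-0.000000i. P_7(cos γ) = 0.104310

0.104310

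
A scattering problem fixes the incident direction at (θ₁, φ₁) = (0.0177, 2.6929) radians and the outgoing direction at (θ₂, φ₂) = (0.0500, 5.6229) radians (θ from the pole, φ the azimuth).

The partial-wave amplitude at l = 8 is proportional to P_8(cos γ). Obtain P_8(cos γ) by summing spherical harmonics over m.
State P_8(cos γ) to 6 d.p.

Term-by-term m-sum for l=8 (normalisation 4π/17 = 0.739198):
  [-8]  conj(Y_{8,-8})(Ω₁) = (-0.000000, 0.000000) ; Y_{8,-8}(Ω₂) = (0.000000, -0.000000) ; Δ = (-0.000000, 0.000000)
  [-7]  conj(Y_{8,-7})(Ω₁) = (0.000000, 0.000000) ; Y_{8,-7}(Ω₂) = (-0.000000, -0.000000) ; Δ = (-0.000000, -0.000000)
  [-6]  conj(Y_{8,-6})(Ω₁) = (-0.000000, -0.000000) ; Y_{8,-6}(Ω₂) = (-0.000000, -0.000000) ; Δ = (0.000000, 0.000000)
  [-5]  conj(Y_{8,-5})(Ω₁) = (0.000000, 0.000000) ; Y_{8,-5}(Ω₂) = (-0.000003, -0.000000) ; Δ = (-0.000000, -0.000000)
  [-4]  conj(Y_{8,-4})(Ω₁) = (-0.000000, -0.000001) ; Y_{8,-4}(Ω₂) = (-0.000074, 0.000040) ; Δ = (0.000000, 0.000000)
  [-3]  conj(Y_{8,-3})(Ω₁) = (-0.000017, 0.000075) ; Y_{8,-3}(Ω₂) = (-0.000689, 0.001585) ; Δ = (-0.000000, -0.000000)
  [-2]  conj(Y_{8,-2})(Ω₁) = (0.002013, -0.002523) ; Y_{8,-2}(Ω₂) = (0.006297, 0.024638) ; Δ = (0.000075, 0.000034)
  [-1]  conj(Y_{8,-1})(Ω₁) = (-0.078478, 0.037783) ; Y_{8,-1}(Ω₂) = (0.190561, 0.147983) ; Δ = (-0.020546, -0.004413)
  [+0]  conj(Y_{8,0})(Ω₁) = (1.156557, -0.000000) ; Y_{8,0}(Ω₂) = (1.111347, 0.000000) ; Δ = (1.285336, 0.000000)
  [+1]  conj(Y_{8,1})(Ω₁) = (0.078478, 0.037783) ; Y_{8,1}(Ω₂) = (-0.190561, 0.147983) ; Δ = (-0.020546, 0.004413)
  [+2]  conj(Y_{8,2})(Ω₁) = (0.002013, 0.002523) ; Y_{8,2}(Ω₂) = (0.006297, -0.024638) ; Δ = (0.000075, -0.000034)
  [+3]  conj(Y_{8,3})(Ω₁) = (0.000017, 0.000075) ; Y_{8,3}(Ω₂) = (0.000689, 0.001585) ; Δ = (-0.000000, 0.000000)
  [+4]  conj(Y_{8,4})(Ω₁) = (-0.000000, 0.000001) ; Y_{8,4}(Ω₂) = (-0.000074, -0.000040) ; Δ = (0.000000, -0.000000)
  [+5]  conj(Y_{8,5})(Ω₁) = (-0.000000, 0.000000) ; Y_{8,5}(Ω₂) = (0.000003, -0.000000) ; Δ = (-0.000000, 0.000000)
  [+6]  conj(Y_{8,6})(Ω₁) = (-0.000000, 0.000000) ; Y_{8,6}(Ω₂) = (-0.000000, 0.000000) ; Δ = (0.000000, -0.000000)
  [+7]  conj(Y_{8,7})(Ω₁) = (-0.000000, 0.000000) ; Y_{8,7}(Ω₂) = (0.000000, -0.000000) ; Δ = (-0.000000, 0.000000)
  [+8]  conj(Y_{8,8})(Ω₁) = (-0.000000, -0.000000) ; Y_{8,8}(Ω₂) = (0.000000, 0.000000) ; Δ = (-0.000000, -0.000000)
Total Σ_m = (1.244394, 0.000000). Multiply by 0.739198: (0.919854, 0.000000). P_8(cos γ) = 0.919854

0.919854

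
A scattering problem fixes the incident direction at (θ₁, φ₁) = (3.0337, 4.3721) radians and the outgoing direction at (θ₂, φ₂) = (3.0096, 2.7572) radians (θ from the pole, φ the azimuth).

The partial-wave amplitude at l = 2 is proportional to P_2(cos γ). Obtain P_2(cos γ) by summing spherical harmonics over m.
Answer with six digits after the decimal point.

Summing Y*_{l m}(θ₁,φ₁)·Y_{l m}(θ₂,φ₂) over m ∈ [−2, 2]; prefactor 4π/(2·2+1) = 2.513274:
  m=-2: Y*=(-0.003481, 0.002818)  Y=(0.004809, 0.004652)  product (-0.000030, -0.000003)
  m=-1: Y*=(0.027604, 0.077964)  Y=(0.093435, 0.037796)  product (-0.000368, 0.008328)
  m=+0: Y*=(0.619812, -0.000000)  Y=(0.614394, 0.000000)  product (0.380809, 0.000000)
  m=+1: Y*=(-0.027604, 0.077964)  Y=(-0.093435, 0.037796)  product (-0.000368, -0.008328)
  m=+2: Y*=(-0.003481, -0.002818)  Y=(0.004809, -0.004652)  product (-0.000030, 0.000003)
Total Σ_m = (0.380014, -0.000000). Multiply by 2.513274: (0.955079, -0.000000). P_2(cos γ) = 0.955079

0.955079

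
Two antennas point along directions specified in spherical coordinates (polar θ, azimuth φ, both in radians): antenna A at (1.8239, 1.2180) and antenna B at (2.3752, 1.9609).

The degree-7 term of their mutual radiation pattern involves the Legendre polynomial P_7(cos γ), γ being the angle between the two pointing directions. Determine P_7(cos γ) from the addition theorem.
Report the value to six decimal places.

Expand P_7 via completeness: Σ_{m} conj(Y_{7,m}) at Ω₁ times Y_{7,m} at Ω₂ —
  [-7]  conj(Y_{7,-7})(Ω₁) = -0.248174+0.311955i ; Y_{7,-7}(Ω₂) = +0.015414-0.035381i ; Δ = +0.007212+0.013589i
  [-6]  conj(Y_{7,-6})(Ω₁) = -0.200323-0.329701i ; Y_{7,-6}(Ω₂) = -0.104400-0.107703i ; Δ = -0.014596+0.055996i
  [-5]  conj(Y_{7,-5})(Ω₁) = -0.056611+0.011074i ; Y_{7,-5}(Ω₂) = -0.314262+0.125419i ; Δ = +0.016402-0.010580i
  [-4]  conj(Y_{7,-4})(Ω₁) = +0.056060-0.348240i ; Y_{7,-4}(Ω₂) = -0.004758+0.458296i ; Δ = +0.159330+0.027349i
  [-3]  conj(Y_{7,-3})(Ω₁) = +0.050423+0.028364i ; Y_{7,-3}(Ω₂) = +0.246899+0.104528i ; Δ = +0.009485+0.012274i
  [-2]  conj(Y_{7,-2})(Ω₁) = +0.242212-0.206339i ; Y_{7,-2}(Ω₂) = -0.137622+0.136201i ; Δ = -0.005230+0.061386i
  [-1]  conj(Y_{7,-1})(Ω₁) = +0.034714+0.094280i ; Y_{7,-1}(Ω₂) = +0.139744+0.339864i ; Δ = -0.027191+0.024973i
  [+0]  conj(Y_{7,0})(Ω₁) = +0.305508-0.000000i ; Y_{7,0}(Ω₂) = -0.088118+0.000000i ; Δ = -0.026921+0.000000i
  [+1]  conj(Y_{7,1})(Ω₁) = -0.034714+0.094280i ; Y_{7,1}(Ω₂) = -0.139744+0.339864i ; Δ = -0.027191-0.024973i
  [+2]  conj(Y_{7,2})(Ω₁) = +0.242212+0.206339i ; Y_{7,2}(Ω₂) = -0.137622-0.136201i ; Δ = -0.005230-0.061386i
  [+3]  conj(Y_{7,3})(Ω₁) = -0.050423+0.028364i ; Y_{7,3}(Ω₂) = -0.246899+0.104528i ; Δ = +0.009485-0.012274i
  [+4]  conj(Y_{7,4})(Ω₁) = +0.056060+0.348240i ; Y_{7,4}(Ω₂) = -0.004758-0.458296i ; Δ = +0.159330-0.027349i
  [+5]  conj(Y_{7,5})(Ω₁) = +0.056611+0.011074i ; Y_{7,5}(Ω₂) = +0.314262+0.125419i ; Δ = +0.016402+0.010580i
  [+6]  conj(Y_{7,6})(Ω₁) = -0.200323+0.329701i ; Y_{7,6}(Ω₂) = -0.104400+0.107703i ; Δ = -0.014596-0.055996i
  [+7]  conj(Y_{7,7})(Ω₁) = +0.248174+0.311955i ; Y_{7,7}(Ω₂) = -0.015414-0.035381i ; Δ = +0.007212-0.013589i
Accumulated sum +0.263900+0.000000i; after 4π/(2l+1) scaling, +0.221085+0.000000i ⇒ P_7 = 0.221085

0.221085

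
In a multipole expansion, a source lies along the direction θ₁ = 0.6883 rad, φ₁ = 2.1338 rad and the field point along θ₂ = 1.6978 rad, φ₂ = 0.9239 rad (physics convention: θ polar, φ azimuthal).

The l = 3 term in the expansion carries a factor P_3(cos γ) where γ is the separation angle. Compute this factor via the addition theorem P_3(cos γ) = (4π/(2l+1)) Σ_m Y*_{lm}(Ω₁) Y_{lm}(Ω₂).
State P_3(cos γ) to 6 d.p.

Addition theorem: P_3(cos γ) = (4π/7) Σ_m Y*_{lm}(Ω₁) Y_{lm}(Ω₂), m = −3…3:
  m=-3: (0.106197, 0.012613) × (-0.379682, -0.147218) = (-0.038464, -0.020423)  (running Σ = (-0.038464, -0.020423))
  m=-2: (-0.137038, -0.287505) × (0.034833, 0.122515) = (0.030450, -0.026804)  (running Σ = (-0.008014, -0.047227))
  m=-1: (-0.217217, 0.344165) × (-0.177717, 0.235287) = (-0.042375, -0.112272)  (running Σ = (-0.050388, -0.159499))
  m=0: (-0.005060, -0.000000) × (0.138011, 0.000000) = (-0.000698, -0.000000)  (running Σ = (-0.051087, -0.159499))
  m=1: (0.217217, 0.344165) × (0.177717, 0.235287) = (-0.042375, 0.112272)  (running Σ = (-0.093461, -0.047227))
  m=2: (-0.137038, 0.287505) × (0.034833, -0.122515) = (0.030450, 0.026804)  (running Σ = (-0.063011, -0.020423))
  m=3: (-0.106197, 0.012613) × (0.379682, -0.147218) = (-0.038464, 0.020423)  (running Σ = (-0.101475, -0.000000))
Accumulated sum (-0.101475, -0.000000); after 4π/(2l+1) scaling, (-0.182167, -0.000000) ⇒ P_3 = -0.182167

-0.182167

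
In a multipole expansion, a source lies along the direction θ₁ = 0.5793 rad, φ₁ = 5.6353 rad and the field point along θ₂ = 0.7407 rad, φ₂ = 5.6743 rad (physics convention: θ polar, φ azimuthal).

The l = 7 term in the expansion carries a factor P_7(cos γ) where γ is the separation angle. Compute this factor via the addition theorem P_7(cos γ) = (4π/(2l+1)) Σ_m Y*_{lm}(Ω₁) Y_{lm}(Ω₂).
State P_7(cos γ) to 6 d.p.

0.660339

Addition theorem: P_7(cos γ) = (4π/15) Σ_m Y*_{lm}(Ω₁) Y_{lm}(Ω₂), m = −7…7:
  m=-7: (-0.001299, 0.007253) × (-0.013864, -0.028686) = (0.000226, -0.000063)  (running Σ = (0.000226, -0.000063))
  m=-6: (-0.030958, 0.028594) × (-0.113674, -0.063841) = (0.005345, -0.001274)  (running Σ = (0.005571, -0.001337))
  m=-5: (-0.145505, 0.014281) × (-0.310702, 0.030285) = (0.044776, -0.008844)  (running Σ = (0.050347, -0.010181))
  m=-4: (-0.287018, -0.175992) × (-0.348670, 0.297306) = (0.152398, -0.023969)  (running Σ = (0.202745, -0.034150))
  m=-3: (-0.177938, -0.454902) × (-0.081493, 0.311525) = (0.156214, -0.018361)  (running Σ = (0.358960, -0.052511))
  m=-2: (0.086295, -0.305818) × (-0.045301, -0.122945) = (-0.041508, 0.003244)  (running Σ = (0.317452, -0.049267))
  m=-1: (-0.163953, 0.124091) × (-0.318150, -0.221834) = (0.079689, -0.003109)  (running Σ = (0.397141, -0.052376))
  m=0: (-0.396040, -0.000000) × (0.015299, 0.000000) = (-0.006059, -0.000000)  (running Σ = (0.391081, -0.052376))
  m=1: (0.163953, 0.124091) × (0.318150, -0.221834) = (0.079689, 0.003109)  (running Σ = (0.470771, -0.049267))
  m=2: (0.086295, 0.305818) × (-0.045301, 0.122945) = (-0.041508, -0.003244)  (running Σ = (0.429263, -0.052511))
  m=3: (0.177938, -0.454902) × (0.081493, 0.311525) = (0.156214, 0.018361)  (running Σ = (0.585477, -0.034150))
  m=4: (-0.287018, 0.175992) × (-0.348670, -0.297306) = (0.152398, 0.023969)  (running Σ = (0.737875, -0.010181))
  m=5: (0.145505, 0.014281) × (0.310702, 0.030285) = (0.044776, 0.008844)  (running Σ = (0.782651, -0.001337))
  m=6: (-0.030958, -0.028594) × (-0.113674, 0.063841) = (0.005345, 0.001274)  (running Σ = (0.787996, -0.000063))
  m=7: (0.001299, 0.007253) × (0.013864, -0.028686) = (0.000226, 0.000063)  (running Σ = (0.788222, -0.000000))
Accumulated sum (0.788222, -0.000000); after 4π/(2l+1) scaling, (0.660339, -0.000000) ⇒ P_7 = 0.660339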